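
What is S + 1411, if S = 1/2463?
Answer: 3475294/2463 ≈ 1411.0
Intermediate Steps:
S = 1/2463 ≈ 0.00040601
S + 1411 = 1/2463 + 1411 = 3475294/2463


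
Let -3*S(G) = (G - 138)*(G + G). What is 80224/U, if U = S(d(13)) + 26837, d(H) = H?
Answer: 240672/83761 ≈ 2.8733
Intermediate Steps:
S(G) = -2*G*(-138 + G)/3 (S(G) = -(G - 138)*(G + G)/3 = -(-138 + G)*2*G/3 = -2*G*(-138 + G)/3)
U = 83761/3 (U = (⅔)*13*(138 - 1*13) + 26837 = (⅔)*13*(138 - 13) + 26837 = (⅔)*13*125 + 26837 = 3250/3 + 26837 = 83761/3 ≈ 27920.)
80224/U = 80224/(83761/3) = 80224*(3/83761) = 240672/83761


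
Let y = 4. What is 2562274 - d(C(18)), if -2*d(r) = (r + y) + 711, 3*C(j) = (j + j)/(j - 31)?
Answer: 66628407/26 ≈ 2.5626e+6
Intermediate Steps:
C(j) = 2*j/(3*(-31 + j)) (C(j) = ((j + j)/(j - 31))/3 = ((2*j)/(-31 + j))/3 = (2*j/(-31 + j))/3 = 2*j/(3*(-31 + j)))
d(r) = -715/2 - r/2 (d(r) = -((r + 4) + 711)/2 = -((4 + r) + 711)/2 = -(715 + r)/2 = -715/2 - r/2)
2562274 - d(C(18)) = 2562274 - (-715/2 - 18/(3*(-31 + 18))) = 2562274 - (-715/2 - 18/(3*(-13))) = 2562274 - (-715/2 - 18*(-1)/(3*13)) = 2562274 - (-715/2 - 1/2*(-12/13)) = 2562274 - (-715/2 + 6/13) = 2562274 - 1*(-9283/26) = 2562274 + 9283/26 = 66628407/26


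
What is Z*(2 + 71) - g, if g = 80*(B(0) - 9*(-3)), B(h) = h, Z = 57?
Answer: 2001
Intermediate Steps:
g = 2160 (g = 80*(0 - 9*(-3)) = 80*(0 + 27) = 80*27 = 2160)
Z*(2 + 71) - g = 57*(2 + 71) - 1*2160 = 57*73 - 2160 = 4161 - 2160 = 2001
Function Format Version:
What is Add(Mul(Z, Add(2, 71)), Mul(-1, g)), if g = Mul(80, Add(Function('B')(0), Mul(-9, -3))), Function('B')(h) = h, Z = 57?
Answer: 2001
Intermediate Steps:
g = 2160 (g = Mul(80, Add(0, Mul(-9, -3))) = Mul(80, Add(0, 27)) = Mul(80, 27) = 2160)
Add(Mul(Z, Add(2, 71)), Mul(-1, g)) = Add(Mul(57, Add(2, 71)), Mul(-1, 2160)) = Add(Mul(57, 73), -2160) = Add(4161, -2160) = 2001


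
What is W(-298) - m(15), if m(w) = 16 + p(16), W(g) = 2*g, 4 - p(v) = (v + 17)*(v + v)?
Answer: 440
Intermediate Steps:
p(v) = 4 - 2*v*(17 + v) (p(v) = 4 - (v + 17)*(v + v) = 4 - (17 + v)*2*v = 4 - 2*v*(17 + v))
m(w) = -1036 (m(w) = 16 + (4 - 34*16 - 2*16²) = 16 + (4 - 544 - 2*256) = 16 + (4 - 544 - 512) = 16 - 1052 = -1036)
W(-298) - m(15) = 2*(-298) - 1*(-1036) = -596 + 1036 = 440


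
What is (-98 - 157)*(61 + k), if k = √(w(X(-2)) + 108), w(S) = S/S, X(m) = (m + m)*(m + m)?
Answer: -15555 - 255*√109 ≈ -18217.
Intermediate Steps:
X(m) = 4*m² (X(m) = (2*m)*(2*m) = 4*m²)
w(S) = 1
k = √109 (k = √(1 + 108) = √109 ≈ 10.440)
(-98 - 157)*(61 + k) = (-98 - 157)*(61 + √109) = -255*(61 + √109) = -15555 - 255*√109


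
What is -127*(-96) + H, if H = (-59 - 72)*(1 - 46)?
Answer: 18087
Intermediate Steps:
H = 5895 (H = -131*(-45) = 5895)
-127*(-96) + H = -127*(-96) + 5895 = 12192 + 5895 = 18087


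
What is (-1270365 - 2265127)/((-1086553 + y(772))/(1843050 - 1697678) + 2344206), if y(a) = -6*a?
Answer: -513961543024/340780823447 ≈ -1.5082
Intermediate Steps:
(-1270365 - 2265127)/((-1086553 + y(772))/(1843050 - 1697678) + 2344206) = (-1270365 - 2265127)/((-1086553 - 6*772)/(1843050 - 1697678) + 2344206) = -3535492/((-1086553 - 4632)/145372 + 2344206) = -3535492/(-1091185*1/145372 + 2344206) = -3535492/(-1091185/145372 + 2344206) = -3535492/340780823447/145372 = -3535492*145372/340780823447 = -513961543024/340780823447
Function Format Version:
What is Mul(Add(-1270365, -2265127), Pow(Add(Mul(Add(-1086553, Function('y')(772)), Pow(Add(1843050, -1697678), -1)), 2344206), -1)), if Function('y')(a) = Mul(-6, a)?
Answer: Rational(-513961543024, 340780823447) ≈ -1.5082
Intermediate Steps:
Mul(Add(-1270365, -2265127), Pow(Add(Mul(Add(-1086553, Function('y')(772)), Pow(Add(1843050, -1697678), -1)), 2344206), -1)) = Mul(Add(-1270365, -2265127), Pow(Add(Mul(Add(-1086553, Mul(-6, 772)), Pow(Add(1843050, -1697678), -1)), 2344206), -1)) = Mul(-3535492, Pow(Add(Mul(Add(-1086553, -4632), Pow(145372, -1)), 2344206), -1)) = Mul(-3535492, Pow(Add(Mul(-1091185, Rational(1, 145372)), 2344206), -1)) = Mul(-3535492, Pow(Add(Rational(-1091185, 145372), 2344206), -1)) = Mul(-3535492, Pow(Rational(340780823447, 145372), -1)) = Mul(-3535492, Rational(145372, 340780823447)) = Rational(-513961543024, 340780823447)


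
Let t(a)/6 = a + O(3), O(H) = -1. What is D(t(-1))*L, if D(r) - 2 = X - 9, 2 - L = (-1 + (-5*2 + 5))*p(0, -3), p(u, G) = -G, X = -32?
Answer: -780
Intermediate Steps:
t(a) = -6 + 6*a (t(a) = 6*(a - 1) = 6*(-1 + a) = -6 + 6*a)
L = 20 (L = 2 - (-1 + (-5*2 + 5))*(-1*(-3)) = 2 - (-1 + (-10 + 5))*3 = 2 - (-1 - 5)*3 = 2 - (-6)*3 = 2 - 1*(-18) = 2 + 18 = 20)
D(r) = -39 (D(r) = 2 + (-32 - 9) = 2 - 41 = -39)
D(t(-1))*L = -39*20 = -780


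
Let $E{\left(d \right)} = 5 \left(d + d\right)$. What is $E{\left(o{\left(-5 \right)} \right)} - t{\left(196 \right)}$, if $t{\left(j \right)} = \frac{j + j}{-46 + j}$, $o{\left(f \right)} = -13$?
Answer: $- \frac{9946}{75} \approx -132.61$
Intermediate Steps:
$t{\left(j \right)} = \frac{2 j}{-46 + j}$
$E{\left(d \right)} = 10 d$ ($E{\left(d \right)} = 5 \cdot 2 d = 10 d$)
$E{\left(o{\left(-5 \right)} \right)} - t{\left(196 \right)} = 10 \left(-13\right) - 2 \cdot 196 \frac{1}{-46 + 196} = -130 - 2 \cdot 196 \cdot \frac{1}{150} = -130 - \frac{196}{75} = - \frac{9946}{75}$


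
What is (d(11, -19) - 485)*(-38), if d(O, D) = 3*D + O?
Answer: 20178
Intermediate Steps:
d(O, D) = O + 3*D
(d(11, -19) - 485)*(-38) = ((11 + 3*(-19)) - 485)*(-38) = ((11 - 57) - 485)*(-38) = (-46 - 485)*(-38) = -531*(-38) = 20178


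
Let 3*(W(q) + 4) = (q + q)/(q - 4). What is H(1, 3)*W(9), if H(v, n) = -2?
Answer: 28/5 ≈ 5.6000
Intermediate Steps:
W(q) = -4 + 2*q/(3*(-4 + q)) (W(q) = -4 + ((q + q)/(q - 4))/3 = -4 + ((2*q)/(-4 + q))/3 = -4 + (2*q/(-4 + q))/3 = -4 + 2*q/(3*(-4 + q)))
H(1, 3)*W(9) = -4*(24 - 5*9)/(3*(-4 + 9)) = -4*(24 - 45)/(3*5) = -4*(-21)/(3*5) = -2*(-14/5) = 28/5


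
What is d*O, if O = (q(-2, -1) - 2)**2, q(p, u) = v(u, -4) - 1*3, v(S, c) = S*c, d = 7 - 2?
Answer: 5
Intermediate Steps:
d = 5
q(p, u) = -3 - 4*u (q(p, u) = u*(-4) - 1*3 = -4*u - 3 = -3 - 4*u)
O = 1 (O = ((-3 - 4*(-1)) - 2)**2 = ((-3 + 4) - 2)**2 = (1 - 2)**2 = (-1)**2 = 1)
d*O = 5*1 = 5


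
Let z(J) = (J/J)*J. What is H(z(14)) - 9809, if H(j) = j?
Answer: -9795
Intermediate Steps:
z(J) = J (z(J) = 1*J = J)
H(z(14)) - 9809 = 14 - 9809 = -9795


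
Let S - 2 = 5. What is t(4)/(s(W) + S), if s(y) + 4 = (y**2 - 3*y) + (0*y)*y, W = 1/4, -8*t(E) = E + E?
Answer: -16/37 ≈ -0.43243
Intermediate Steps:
t(E) = -E/4 (t(E) = -(E + E)/8 = -E/4)
W = 1/4 ≈ 0.25000
s(y) = -4 + y**2 - 3*y (s(y) = -4 + ((y**2 - 3*y) + (0*y)*y) = -4 + ((y**2 - 3*y) + 0*y) = -4 + ((y**2 - 3*y) + 0) = -4 + (y**2 - 3*y) = -4 + y**2 - 3*y)
S = 7 (S = 2 + 5 = 7)
t(4)/(s(W) + S) = (-1/4*4)/((-4 + (1/4)**2 - 3*1/4) + 7) = -1/((-4 + 1/16 - 3/4) + 7) = -1/(-75/16 + 7) = -1/37/16 = -1*16/37 = -16/37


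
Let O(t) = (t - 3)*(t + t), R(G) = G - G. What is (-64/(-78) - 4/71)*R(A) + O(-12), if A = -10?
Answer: 360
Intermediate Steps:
R(G) = 0
O(t) = 2*t*(-3 + t) (O(t) = (-3 + t)*(2*t) = 2*t*(-3 + t))
(-64/(-78) - 4/71)*R(A) + O(-12) = (-64/(-78) - 4/71)*0 + 2*(-12)*(-3 - 12) = (-64*(-1/78) - 4*1/71)*0 + 2*(-12)*(-15) = (32/39 - 4/71)*0 + 360 = (2116/2769)*0 + 360 = 0 + 360 = 360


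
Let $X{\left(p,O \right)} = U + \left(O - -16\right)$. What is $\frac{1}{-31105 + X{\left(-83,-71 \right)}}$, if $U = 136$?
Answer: $- \frac{1}{31024} \approx -3.2233 \cdot 10^{-5}$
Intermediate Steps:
$X{\left(p,O \right)} = 152 + O$ ($X{\left(p,O \right)} = 136 + \left(O - -16\right) = 136 + \left(O + 16\right) = 136 + \left(16 + O\right) = 152 + O$)
$\frac{1}{-31105 + X{\left(-83,-71 \right)}} = \frac{1}{-31105 + \left(152 - 71\right)} = \frac{1}{-31105 + 81} = \frac{1}{-31024} = - \frac{1}{31024}$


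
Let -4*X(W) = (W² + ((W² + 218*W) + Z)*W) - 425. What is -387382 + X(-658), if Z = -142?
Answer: 188428657/4 ≈ 4.7107e+7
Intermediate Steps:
X(W) = 425/4 - W²/4 - W*(-142 + W² + 218*W)/4 (X(W) = -((W² + ((W² + 218*W) - 142)*W) - 425)/4 = -((W² + (-142 + W² + 218*W)*W) - 425)/4 = -((W² + W*(-142 + W² + 218*W)) - 425)/4 = -(-425 + W² + W*(-142 + W² + 218*W))/4 = 425/4 - W²/4 - W*(-142 + W² + 218*W)/4)
-387382 + X(-658) = -387382 + (425/4 - 219/4*(-658)² - ¼*(-658)³ + (71/2)*(-658)) = -387382 + (425/4 - 219/4*432964 - ¼*(-284890312) - 23359) = -387382 + (425/4 - 23704779 + 71222578 - 23359) = -387382 + 189978185/4 = 188428657/4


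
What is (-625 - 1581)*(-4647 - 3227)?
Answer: 17370044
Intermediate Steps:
(-625 - 1581)*(-4647 - 3227) = -2206*(-7874) = 17370044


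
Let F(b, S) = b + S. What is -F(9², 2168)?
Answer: -2249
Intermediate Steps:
F(b, S) = S + b
-F(9², 2168) = -(2168 + 9²) = -(2168 + 81) = -1*2249 = -2249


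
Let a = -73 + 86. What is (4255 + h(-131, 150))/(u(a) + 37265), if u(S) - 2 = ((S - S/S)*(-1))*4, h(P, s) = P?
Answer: 4124/37219 ≈ 0.11080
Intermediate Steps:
a = 13
u(S) = 6 - 4*S (u(S) = 2 + ((S - S/S)*(-1))*4 = 2 + ((S - 1*1)*(-1))*4 = 2 + ((S - 1)*(-1))*4 = 2 + ((-1 + S)*(-1))*4 = 2 + (1 - S)*4 = 2 + (4 - 4*S) = 6 - 4*S)
(4255 + h(-131, 150))/(u(a) + 37265) = (4255 - 131)/((6 - 4*13) + 37265) = 4124/((6 - 52) + 37265) = 4124/(-46 + 37265) = 4124/37219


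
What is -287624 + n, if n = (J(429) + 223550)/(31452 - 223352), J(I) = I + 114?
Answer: -55195269693/191900 ≈ -2.8763e+5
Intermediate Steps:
J(I) = 114 + I
n = -224093/191900 (n = ((114 + 429) + 223550)/(31452 - 223352) = (543 + 223550)/(-191900) = 224093*(-1/191900) = -224093/191900 ≈ -1.1678)
-287624 + n = -287624 - 224093/191900 = -55195269693/191900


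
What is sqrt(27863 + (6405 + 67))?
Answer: 3*sqrt(3815) ≈ 185.30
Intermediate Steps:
sqrt(27863 + (6405 + 67)) = sqrt(27863 + 6472) = sqrt(34335) = 3*sqrt(3815)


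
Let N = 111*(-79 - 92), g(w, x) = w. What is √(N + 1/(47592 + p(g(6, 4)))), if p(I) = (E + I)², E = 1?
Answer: 2*I*√10770127264655/47641 ≈ 137.77*I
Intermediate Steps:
p(I) = (1 + I)²
N = -18981 (N = 111*(-171) = -18981)
√(N + 1/(47592 + p(g(6, 4)))) = √(-18981 + 1/(47592 + (1 + 6)²)) = √(-18981 + 1/(47592 + 7²)) = √(-18981 + 1/(47592 + 49)) = √(-18981 + 1/47641) = √(-904273820/47641) = 2*I*√10770127264655/47641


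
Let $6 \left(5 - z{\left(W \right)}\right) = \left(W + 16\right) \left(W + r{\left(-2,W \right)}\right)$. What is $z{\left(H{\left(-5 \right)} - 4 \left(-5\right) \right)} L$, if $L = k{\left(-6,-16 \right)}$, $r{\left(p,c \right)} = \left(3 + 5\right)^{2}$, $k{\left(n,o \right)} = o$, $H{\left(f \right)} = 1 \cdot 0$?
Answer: $7984$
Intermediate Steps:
$H{\left(f \right)} = 0$
$r{\left(p,c \right)} = 64$ ($r{\left(p,c \right)} = 8^{2} = 64$)
$z{\left(W \right)} = 5 - \frac{\left(16 + W\right) \left(64 + W\right)}{6}$ ($z{\left(W \right)} = 5 - \frac{\left(W + 16\right) \left(W + 64\right)}{6} = 5 - \frac{\left(16 + W\right) \left(64 + W\right)}{6}$)
$L = -16$
$z{\left(H{\left(-5 \right)} - 4 \left(-5\right) \right)} L = \left(- \frac{497}{3} - \frac{40 \left(0 - 4 \left(-5\right)\right)}{3} - \frac{\left(0 - 4 \left(-5\right)\right)^{2}}{6}\right) \left(-16\right) = \left(- \frac{497}{3} - \frac{40 \left(0 - -20\right)}{3} - \frac{\left(0 - -20\right)^{2}}{6}\right) \left(-16\right) = \left(- \frac{497}{3} - \frac{40 \left(0 + 20\right)}{3} - \frac{\left(0 + 20\right)^{2}}{6}\right) \left(-16\right) = \left(- \frac{497}{3} - \frac{800}{3} - \frac{20^{2}}{6}\right) \left(-16\right) = \left(- \frac{497}{3} - \frac{800}{3} - \frac{200}{3}\right) \left(-16\right) = \left(-499\right) \left(-16\right) = 7984$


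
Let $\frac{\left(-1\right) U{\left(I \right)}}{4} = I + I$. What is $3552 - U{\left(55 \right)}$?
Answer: $3992$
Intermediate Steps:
$U{\left(I \right)} = - 8 I$ ($U{\left(I \right)} = - 4 \left(I + I\right) = - 4 \cdot 2 I = - 8 I$)
$3552 - U{\left(55 \right)} = 3552 - \left(-8\right) 55 = 3552 - -440 = 3552 + 440 = 3992$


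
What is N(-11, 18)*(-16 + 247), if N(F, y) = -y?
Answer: -4158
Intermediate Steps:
N(-11, 18)*(-16 + 247) = (-1*18)*(-16 + 247) = -18*231 = -4158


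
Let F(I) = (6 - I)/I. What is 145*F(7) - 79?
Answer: -698/7 ≈ -99.714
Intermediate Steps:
F(I) = (6 - I)/I
145*F(7) - 79 = 145*((6 - 1*7)/7) - 79 = 145*((6 - 7)/7) - 79 = 145*((⅐)*(-1)) - 79 = 145*(-⅐) - 79 = -145/7 - 79 = -698/7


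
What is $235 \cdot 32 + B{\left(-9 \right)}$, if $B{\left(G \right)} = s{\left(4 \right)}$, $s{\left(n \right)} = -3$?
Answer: $7517$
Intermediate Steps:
$B{\left(G \right)} = -3$
$235 \cdot 32 + B{\left(-9 \right)} = 235 \cdot 32 - 3 = 7520 - 3 = 7517$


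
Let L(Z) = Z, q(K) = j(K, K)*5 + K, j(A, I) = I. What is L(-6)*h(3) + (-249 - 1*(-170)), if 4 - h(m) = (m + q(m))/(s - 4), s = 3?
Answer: -229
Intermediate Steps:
q(K) = 6*K (q(K) = K*5 + K = 5*K + K = 6*K)
h(m) = 4 + 7*m (h(m) = 4 - (m + 6*m)/(3 - 4) = 4 - 7*m/(-1) = 4 - 7*m*(-1) = 4 - (-7)*m = 4 + 7*m)
L(-6)*h(3) + (-249 - 1*(-170)) = -6*(4 + 7*3) + (-249 - 1*(-170)) = -6*(4 + 21) + (-249 + 170) = -6*25 - 79 = -150 - 79 = -229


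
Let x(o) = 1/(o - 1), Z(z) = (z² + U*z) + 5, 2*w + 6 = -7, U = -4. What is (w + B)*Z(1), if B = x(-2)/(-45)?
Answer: -1753/135 ≈ -12.985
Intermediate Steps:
w = -13/2 (w = -3 + (½)*(-7) = -3 - 7/2 = -13/2 ≈ -6.5000)
Z(z) = 5 + z² - 4*z (Z(z) = (z² - 4*z) + 5 = 5 + z² - 4*z)
x(o) = 1/(-1 + o)
B = 1/135 (B = 1/(-1 - 2*(-45)) = -1/45/(-3) = -⅓*(-1/45) = 1/135 ≈ 0.0074074)
(w + B)*Z(1) = (-13/2 + 1/135)*(5 + 1² - 4*1) = -1753*(5 + 1 - 4)/270 = -1753/270*2 = -1753/135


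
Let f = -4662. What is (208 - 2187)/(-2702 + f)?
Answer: 1979/7364 ≈ 0.26874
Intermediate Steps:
(208 - 2187)/(-2702 + f) = (208 - 2187)/(-2702 - 4662) = -1979/(-7364) = -1979*(-1/7364) = 1979/7364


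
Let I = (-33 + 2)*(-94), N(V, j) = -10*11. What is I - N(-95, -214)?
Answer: 3024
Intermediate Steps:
N(V, j) = -110
I = 2914 (I = -31*(-94) = 2914)
I - N(-95, -214) = 2914 - 1*(-110) = 2914 + 110 = 3024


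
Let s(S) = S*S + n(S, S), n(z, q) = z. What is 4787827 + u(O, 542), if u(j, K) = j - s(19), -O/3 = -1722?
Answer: 4792613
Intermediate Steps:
O = 5166 (O = -3*(-1722) = 5166)
s(S) = S + S² (s(S) = S*S + S = S² + S = S + S²)
u(j, K) = -380 + j (u(j, K) = j - 19*(1 + 19) = j - 19*20 = j - 1*380 = j - 380 = -380 + j)
4787827 + u(O, 542) = 4787827 + (-380 + 5166) = 4787827 + 4786 = 4792613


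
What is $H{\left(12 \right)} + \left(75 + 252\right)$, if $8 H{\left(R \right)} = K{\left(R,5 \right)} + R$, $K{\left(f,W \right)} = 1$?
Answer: $\frac{2629}{8} \approx 328.63$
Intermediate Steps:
$H{\left(R \right)} = \frac{1}{8} + \frac{R}{8}$ ($H{\left(R \right)} = \frac{1 + R}{8} = \frac{1}{8} + \frac{R}{8}$)
$H{\left(12 \right)} + \left(75 + 252\right) = \left(\frac{1}{8} + \frac{1}{8} \cdot 12\right) + \left(75 + 252\right) = \left(\frac{1}{8} + \frac{3}{2}\right) + 327 = \frac{13}{8} + 327 = \frac{2629}{8}$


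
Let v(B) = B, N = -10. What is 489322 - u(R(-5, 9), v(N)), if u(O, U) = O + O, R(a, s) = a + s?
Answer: 489314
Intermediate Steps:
u(O, U) = 2*O
489322 - u(R(-5, 9), v(N)) = 489322 - 2*(-5 + 9) = 489322 - 2*4 = 489322 - 1*8 = 489322 - 8 = 489314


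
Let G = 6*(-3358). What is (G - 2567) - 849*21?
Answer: -40544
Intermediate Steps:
G = -20148
(G - 2567) - 849*21 = (-20148 - 2567) - 849*21 = -22715 - 17829 = -40544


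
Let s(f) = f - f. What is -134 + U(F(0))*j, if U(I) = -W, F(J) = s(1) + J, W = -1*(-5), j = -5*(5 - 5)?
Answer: -134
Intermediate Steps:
s(f) = 0
j = 0 (j = -5*0 = 0)
W = 5
F(J) = J (F(J) = 0 + J = J)
U(I) = -5 (U(I) = -1*5 = -5)
-134 + U(F(0))*j = -134 - 5*0 = -134 + 0 = -134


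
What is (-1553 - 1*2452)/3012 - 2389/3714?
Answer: -3678373/1864428 ≈ -1.9729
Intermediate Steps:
(-1553 - 1*2452)/3012 - 2389/3714 = (-1553 - 2452)*(1/3012) - 2389*1/3714 = -4005*1/3012 - 2389/3714 = -1335/1004 - 2389/3714 = -3678373/1864428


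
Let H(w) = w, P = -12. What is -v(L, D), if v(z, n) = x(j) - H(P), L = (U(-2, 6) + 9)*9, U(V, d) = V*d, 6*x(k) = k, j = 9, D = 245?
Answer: -27/2 ≈ -13.500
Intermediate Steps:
x(k) = k/6
L = -27 (L = (-2*6 + 9)*9 = (-12 + 9)*9 = -3*9 = -27)
v(z, n) = 27/2 (v(z, n) = (⅙)*9 - 1*(-12) = 3/2 + 12 = 27/2)
-v(L, D) = -1*27/2 = -27/2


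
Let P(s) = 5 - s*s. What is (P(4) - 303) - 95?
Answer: -409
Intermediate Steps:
P(s) = 5 - s²
(P(4) - 303) - 95 = ((5 - 1*4²) - 303) - 95 = ((5 - 1*16) - 303) - 95 = ((5 - 16) - 303) - 95 = (-11 - 303) - 95 = -314 - 95 = -409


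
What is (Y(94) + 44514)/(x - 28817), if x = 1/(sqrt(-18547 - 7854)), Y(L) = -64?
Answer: -26627916595/17262917267 + 35*I*sqrt(26401)/17262917267 ≈ -1.5425 + 3.2943e-7*I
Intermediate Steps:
x = -I*sqrt(26401)/26401 (x = 1/(sqrt(-26401)) = 1/(I*sqrt(26401)) = -I*sqrt(26401)/26401 ≈ -0.0061545*I)
(Y(94) + 44514)/(x - 28817) = (-64 + 44514)/(-I*sqrt(26401)/26401 - 28817) = 44450/(-28817 - I*sqrt(26401)/26401)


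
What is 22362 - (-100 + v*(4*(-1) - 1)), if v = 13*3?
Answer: 22657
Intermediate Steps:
v = 39
22362 - (-100 + v*(4*(-1) - 1)) = 22362 - (-100 + 39*(4*(-1) - 1)) = 22362 - (-100 + 39*(-4 - 1)) = 22362 - (-100 + 39*(-5)) = 22362 - (-100 - 195) = 22362 - 1*(-295) = 22362 + 295 = 22657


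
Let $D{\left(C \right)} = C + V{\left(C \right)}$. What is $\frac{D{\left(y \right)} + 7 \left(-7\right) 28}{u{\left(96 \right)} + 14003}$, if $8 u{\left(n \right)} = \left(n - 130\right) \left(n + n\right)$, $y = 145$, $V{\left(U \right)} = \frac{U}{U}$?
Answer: $- \frac{1226}{13187} \approx -0.09297$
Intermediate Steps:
$V{\left(U \right)} = 1$
$u{\left(n \right)} = \frac{n \left(-130 + n\right)}{4}$ ($u{\left(n \right)} = \frac{\left(n - 130\right) \left(n + n\right)}{8} = \frac{\left(-130 + n\right) 2 n}{8} = \frac{2 n \left(-130 + n\right)}{8} = \frac{n \left(-130 + n\right)}{4}$)
$D{\left(C \right)} = 1 + C$ ($D{\left(C \right)} = C + 1 = 1 + C$)
$\frac{D{\left(y \right)} + 7 \left(-7\right) 28}{u{\left(96 \right)} + 14003} = \frac{\left(1 + 145\right) + 7 \left(-7\right) 28}{\frac{1}{4} \cdot 96 \left(-130 + 96\right) + 14003} = \frac{146 - 1372}{\frac{1}{4} \cdot 96 \left(-34\right) + 14003} = \frac{146 - 1372}{-816 + 14003} = - \frac{1226}{13187}$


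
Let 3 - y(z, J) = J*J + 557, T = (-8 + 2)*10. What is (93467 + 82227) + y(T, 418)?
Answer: 416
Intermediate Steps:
T = -60 (T = -6*10 = -60)
y(z, J) = -554 - J² (y(z, J) = 3 - (J*J + 557) = 3 - (J² + 557) = 3 - (557 + J²) = 3 + (-557 - J²) = -554 - J²)
(93467 + 82227) + y(T, 418) = (93467 + 82227) + (-554 - 1*418²) = 175694 + (-554 - 1*174724) = 175694 + (-554 - 174724) = 175694 - 175278 = 416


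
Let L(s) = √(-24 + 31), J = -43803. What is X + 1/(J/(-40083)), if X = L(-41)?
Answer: 431/471 + √7 ≈ 3.5608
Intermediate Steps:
L(s) = √7
X = √7 ≈ 2.6458
X + 1/(J/(-40083)) = √7 + 1/(-43803/(-40083)) = √7 + 1/(-43803*(-1/40083)) = √7 + 1/(471/431) = √7 + 431/471 = 431/471 + √7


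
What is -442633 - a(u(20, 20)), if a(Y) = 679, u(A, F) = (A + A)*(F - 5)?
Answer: -443312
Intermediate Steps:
u(A, F) = 2*A*(-5 + F) (u(A, F) = (2*A)*(-5 + F) = 2*A*(-5 + F))
-442633 - a(u(20, 20)) = -442633 - 1*679 = -442633 - 679 = -443312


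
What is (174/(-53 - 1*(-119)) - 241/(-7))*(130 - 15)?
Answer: 328210/77 ≈ 4262.5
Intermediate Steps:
(174/(-53 - 1*(-119)) - 241/(-7))*(130 - 15) = (174/(-53 + 119) - 241*(-⅐))*115 = (174/66 + 241/7)*115 = (174*(1/66) + 241/7)*115 = (29/11 + 241/7)*115 = (2854/77)*115 = 328210/77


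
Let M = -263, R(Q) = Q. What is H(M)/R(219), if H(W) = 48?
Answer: 16/73 ≈ 0.21918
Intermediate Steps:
H(M)/R(219) = 48/219 = 48*(1/219) = 16/73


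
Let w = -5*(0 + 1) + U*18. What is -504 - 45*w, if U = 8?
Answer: -6759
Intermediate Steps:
w = 139 (w = -5*(0 + 1) + 8*18 = -5*1 + 144 = -5 + 144 = 139)
-504 - 45*w = -504 - 45*139 = -504 - 6255 = -6759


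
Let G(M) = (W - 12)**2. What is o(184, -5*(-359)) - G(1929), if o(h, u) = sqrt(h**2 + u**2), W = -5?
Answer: -289 + sqrt(3255881) ≈ 1515.4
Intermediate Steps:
G(M) = 289 (G(M) = (-5 - 12)**2 = (-17)**2 = 289)
o(184, -5*(-359)) - G(1929) = sqrt(184**2 + (-5*(-359))**2) - 1*289 = sqrt(33856 + 1795**2) - 289 = sqrt(33856 + 3222025) - 289 = sqrt(3255881) - 289 = -289 + sqrt(3255881)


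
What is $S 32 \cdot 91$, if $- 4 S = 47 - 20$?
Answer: $-19656$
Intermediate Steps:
$S = - \frac{27}{4}$ ($S = - \frac{47 - 20}{4} = \left(- \frac{1}{4}\right) 27 = - \frac{27}{4} \approx -6.75$)
$S 32 \cdot 91 = \left(- \frac{27}{4}\right) 32 \cdot 91 = \left(-216\right) 91 = -19656$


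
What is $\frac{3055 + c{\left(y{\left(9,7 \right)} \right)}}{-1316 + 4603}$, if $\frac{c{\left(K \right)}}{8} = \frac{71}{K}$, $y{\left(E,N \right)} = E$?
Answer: $\frac{1477}{1557} \approx 0.94862$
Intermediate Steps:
$c{\left(K \right)} = \frac{568}{K}$ ($c{\left(K \right)} = 8 \frac{71}{K} = \frac{568}{K}$)
$\frac{3055 + c{\left(y{\left(9,7 \right)} \right)}}{-1316 + 4603} = \frac{3055 + \frac{568}{9}}{-1316 + 4603} = \frac{3055 + 568 \cdot \frac{1}{9}}{3287} = \left(3055 + \frac{568}{9}\right) \frac{1}{3287} = \frac{28063}{9} \cdot \frac{1}{3287} = \frac{1477}{1557}$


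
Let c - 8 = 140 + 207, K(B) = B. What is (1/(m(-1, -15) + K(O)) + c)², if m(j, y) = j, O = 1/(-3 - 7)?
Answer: 15171025/121 ≈ 1.2538e+5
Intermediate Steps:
O = -⅒ (O = 1/(-10) = -⅒ ≈ -0.10000)
c = 355 (c = 8 + (140 + 207) = 8 + 347 = 355)
(1/(m(-1, -15) + K(O)) + c)² = (1/(-1 - ⅒) + 355)² = (1/(-11/10) + 355)² = (-10/11 + 355)² = (3895/11)² = 15171025/121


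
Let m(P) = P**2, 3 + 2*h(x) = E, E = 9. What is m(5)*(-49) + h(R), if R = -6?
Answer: -1222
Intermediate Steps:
h(x) = 3 (h(x) = -3/2 + (1/2)*9 = -3/2 + 9/2 = 3)
m(5)*(-49) + h(R) = 5**2*(-49) + 3 = 25*(-49) + 3 = -1225 + 3 = -1222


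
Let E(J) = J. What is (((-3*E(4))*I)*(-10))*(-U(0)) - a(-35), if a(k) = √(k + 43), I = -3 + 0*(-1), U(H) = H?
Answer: -2*√2 ≈ -2.8284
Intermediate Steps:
I = -3 (I = -3 + 0 = -3)
a(k) = √(43 + k)
(((-3*E(4))*I)*(-10))*(-U(0)) - a(-35) = ((-3*4*(-3))*(-10))*(-1*0) - √(43 - 35) = (-12*(-3)*(-10))*0 - √8 = (36*(-10))*0 - 2*√2 = -360*0 - 2*√2 = 0 - 2*√2 = -2*√2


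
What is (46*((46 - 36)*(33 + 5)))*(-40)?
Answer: -699200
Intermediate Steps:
(46*((46 - 36)*(33 + 5)))*(-40) = (46*(10*38))*(-40) = (46*380)*(-40) = 17480*(-40) = -699200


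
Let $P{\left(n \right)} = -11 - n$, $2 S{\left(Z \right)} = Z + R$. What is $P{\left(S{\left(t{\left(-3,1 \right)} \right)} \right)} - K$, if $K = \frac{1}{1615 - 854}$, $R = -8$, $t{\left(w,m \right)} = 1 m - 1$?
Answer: $- \frac{5328}{761} \approx -7.0013$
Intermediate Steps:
$t{\left(w,m \right)} = -1 + m$ ($t{\left(w,m \right)} = m - 1 = -1 + m$)
$S{\left(Z \right)} = -4 + \frac{Z}{2}$ ($S{\left(Z \right)} = \frac{Z - 8}{2} = \frac{-8 + Z}{2} = -4 + \frac{Z}{2}$)
$K = \frac{1}{761} \approx 0.0013141$
$P{\left(S{\left(t{\left(-3,1 \right)} \right)} \right)} - K = \left(-11 - \left(-4 + \frac{-1 + 1}{2}\right)\right) - \frac{1}{761} = \left(-11 - \left(-4 + \frac{1}{2} \cdot 0\right)\right) - \frac{1}{761} = \left(-11 - \left(-4 + 0\right)\right) - \frac{1}{761} = \left(-11 - -4\right) - \frac{1}{761} = \left(-11 + 4\right) - \frac{1}{761} = -7 - \frac{1}{761} = - \frac{5328}{761}$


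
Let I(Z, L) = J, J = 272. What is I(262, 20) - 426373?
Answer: -426101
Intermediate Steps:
I(Z, L) = 272
I(262, 20) - 426373 = 272 - 426373 = -426101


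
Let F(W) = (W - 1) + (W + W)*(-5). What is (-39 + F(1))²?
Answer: 2401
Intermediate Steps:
F(W) = -1 - 9*W (F(W) = (-1 + W) + (2*W)*(-5) = (-1 + W) - 10*W = -1 - 9*W)
(-39 + F(1))² = (-39 + (-1 - 9*1))² = (-39 + (-1 - 9))² = (-39 - 10)² = (-49)² = 2401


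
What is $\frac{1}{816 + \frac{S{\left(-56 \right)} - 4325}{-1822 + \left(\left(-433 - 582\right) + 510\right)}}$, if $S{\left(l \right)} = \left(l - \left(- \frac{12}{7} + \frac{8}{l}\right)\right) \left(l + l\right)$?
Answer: $\frac{2327}{1897093} \approx 0.0012266$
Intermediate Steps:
$S{\left(l \right)} = 2 l \left(\frac{12}{7} + l - \frac{8}{l}\right)$ ($S{\left(l \right)} = \left(l - \left(- \frac{12}{7} + \frac{8}{l}\right)\right) 2 l = \left(l + \left(\frac{12}{7} - \frac{8}{l}\right)\right) 2 l = \left(\frac{12}{7} + l - \frac{8}{l}\right) 2 l = 2 l \left(\frac{12}{7} + l - \frac{8}{l}\right)$)
$\frac{1}{816 + \frac{S{\left(-56 \right)} - 4325}{-1822 + \left(\left(-433 - 582\right) + 510\right)}} = \frac{1}{816 + \frac{\left(-16 + 2 \left(-56\right)^{2} + \frac{24}{7} \left(-56\right)\right) - 4325}{-1822 + \left(\left(-433 - 582\right) + 510\right)}} = \frac{1}{816 + \frac{\left(-16 + 2 \cdot 3136 - 192\right) - 4325}{-1822 + \left(-1015 + 510\right)}} = \frac{1}{816 + \frac{\left(-16 + 6272 - 192\right) - 4325}{-1822 - 505}} = \frac{1}{816 + \frac{6064 - 4325}{-2327}} = \frac{1}{816 + 1739 \left(- \frac{1}{2327}\right)} = \frac{1}{816 - \frac{1739}{2327}} = \frac{1}{\frac{1897093}{2327}} = \frac{2327}{1897093}$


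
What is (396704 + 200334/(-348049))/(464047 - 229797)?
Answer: 69036115081/40765239125 ≈ 1.6935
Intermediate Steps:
(396704 + 200334/(-348049))/(464047 - 229797) = (396704 + 200334*(-1/348049))/234250 = (396704 - 200334/348049)*(1/234250) = (138072230162/348049)*(1/234250) = 69036115081/40765239125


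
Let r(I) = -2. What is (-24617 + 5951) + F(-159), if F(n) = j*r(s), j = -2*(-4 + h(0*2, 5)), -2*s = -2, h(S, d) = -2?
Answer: -18690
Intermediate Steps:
s = 1 (s = -1/2*(-2) = 1)
j = 12 (j = -2*(-4 - 2) = -2*(-6) = 12)
F(n) = -24 (F(n) = 12*(-2) = -24)
(-24617 + 5951) + F(-159) = (-24617 + 5951) - 24 = -18666 - 24 = -18690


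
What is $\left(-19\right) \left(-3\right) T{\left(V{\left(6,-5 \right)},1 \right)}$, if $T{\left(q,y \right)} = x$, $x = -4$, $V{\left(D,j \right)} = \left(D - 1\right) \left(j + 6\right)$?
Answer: $-228$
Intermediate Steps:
$V{\left(D,j \right)} = \left(-1 + D\right) \left(6 + j\right)$
$T{\left(q,y \right)} = -4$
$\left(-19\right) \left(-3\right) T{\left(V{\left(6,-5 \right)},1 \right)} = \left(-19\right) \left(-3\right) \left(-4\right) = 57 \left(-4\right) = -228$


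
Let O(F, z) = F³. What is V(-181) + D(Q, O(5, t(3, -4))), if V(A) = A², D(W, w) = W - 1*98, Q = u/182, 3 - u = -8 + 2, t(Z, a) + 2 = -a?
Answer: 5944675/182 ≈ 32663.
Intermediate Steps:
t(Z, a) = -2 - a
u = 9 (u = 3 - (-8 + 2) = 3 - 1*(-6) = 3 + 6 = 9)
Q = 9/182 ≈ 0.049451
D(W, w) = -98 + W (D(W, w) = W - 98 = -98 + W)
V(-181) + D(Q, O(5, t(3, -4))) = (-181)² + (-98 + 9/182) = 32761 - 17827/182 = 5944675/182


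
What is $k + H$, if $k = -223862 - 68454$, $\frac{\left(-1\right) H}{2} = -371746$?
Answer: $451176$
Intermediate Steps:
$H = 743492$ ($H = \left(-2\right) \left(-371746\right) = 743492$)
$k = -292316$
$k + H = -292316 + 743492 = 451176$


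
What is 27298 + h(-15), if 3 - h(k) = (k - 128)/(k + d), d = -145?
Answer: 4368017/160 ≈ 27300.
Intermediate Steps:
h(k) = 3 - (-128 + k)/(-145 + k) (h(k) = 3 - (k - 128)/(k - 145) = 3 - (-128 + k)/(-145 + k))
27298 + h(-15) = 27298 + (-307 + 2*(-15))/(-145 - 15) = 27298 + (-307 - 30)/(-160) = 27298 - 1/160*(-337) = 27298 + 337/160 = 4368017/160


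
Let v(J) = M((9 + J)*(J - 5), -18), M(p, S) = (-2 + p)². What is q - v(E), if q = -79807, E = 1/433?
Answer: -2883006154594147/35152125121 ≈ -82015.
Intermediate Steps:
E = 1/433 ≈ 0.0023095
v(J) = (-2 + (-5 + J)*(9 + J))² (v(J) = (-2 + (9 + J)*(J - 5))² = (-2 + (9 + J)*(-5 + J))² = (-2 + (-5 + J)*(9 + J))²)
q - v(E) = -79807 - (-47 + (1/433)² + 4*(1/433))² = -79807 - (-47 + 1/187489 + 4/433)² = -79807 - (-8810250/187489)² = -79807 - 1*77620505062500/35152125121 = -79807 - 77620505062500/35152125121 = -2883006154594147/35152125121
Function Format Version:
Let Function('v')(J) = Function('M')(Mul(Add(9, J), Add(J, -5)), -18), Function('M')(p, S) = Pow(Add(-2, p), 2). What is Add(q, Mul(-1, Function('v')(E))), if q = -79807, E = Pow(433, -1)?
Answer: Rational(-2883006154594147, 35152125121) ≈ -82015.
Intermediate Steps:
E = Rational(1, 433) ≈ 0.0023095
Function('v')(J) = Pow(Add(-2, Mul(Add(-5, J), Add(9, J))), 2) (Function('v')(J) = Pow(Add(-2, Mul(Add(9, J), Add(J, -5))), 2) = Pow(Add(-2, Mul(Add(9, J), Add(-5, J))), 2) = Pow(Add(-2, Mul(Add(-5, J), Add(9, J))), 2))
Add(q, Mul(-1, Function('v')(E))) = Add(-79807, Mul(-1, Pow(Add(-47, Pow(Rational(1, 433), 2), Mul(4, Rational(1, 433))), 2))) = Add(-79807, Mul(-1, Pow(Add(-47, Rational(1, 187489), Rational(4, 433)), 2))) = Add(-79807, Mul(-1, Pow(Rational(-8810250, 187489), 2))) = Add(-79807, Mul(-1, Rational(77620505062500, 35152125121))) = Add(-79807, Rational(-77620505062500, 35152125121)) = Rational(-2883006154594147, 35152125121)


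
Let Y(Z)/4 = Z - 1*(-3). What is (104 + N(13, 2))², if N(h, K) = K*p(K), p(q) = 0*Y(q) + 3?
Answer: 12100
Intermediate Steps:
Y(Z) = 12 + 4*Z (Y(Z) = 4*(Z - 1*(-3)) = 4*(Z + 3) = 4*(3 + Z) = 12 + 4*Z)
p(q) = 3 (p(q) = 0*(12 + 4*q) + 3 = 0 + 3 = 3)
N(h, K) = 3*K (N(h, K) = K*3 = 3*K)
(104 + N(13, 2))² = (104 + 3*2)² = (104 + 6)² = 110² = 12100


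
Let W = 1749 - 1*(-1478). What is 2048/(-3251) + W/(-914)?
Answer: -12362849/2971414 ≈ -4.1606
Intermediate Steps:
W = 3227 (W = 1749 + 1478 = 3227)
2048/(-3251) + W/(-914) = 2048/(-3251) + 3227/(-914) = 2048*(-1/3251) + 3227*(-1/914) = -2048/3251 - 3227/914 = -12362849/2971414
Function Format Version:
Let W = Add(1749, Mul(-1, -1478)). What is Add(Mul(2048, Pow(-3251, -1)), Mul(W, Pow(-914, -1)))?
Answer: Rational(-12362849, 2971414) ≈ -4.1606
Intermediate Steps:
W = 3227 (W = Add(1749, 1478) = 3227)
Add(Mul(2048, Pow(-3251, -1)), Mul(W, Pow(-914, -1))) = Add(Mul(2048, Pow(-3251, -1)), Mul(3227, Pow(-914, -1))) = Add(Mul(2048, Rational(-1, 3251)), Mul(3227, Rational(-1, 914))) = Add(Rational(-2048, 3251), Rational(-3227, 914)) = Rational(-12362849, 2971414)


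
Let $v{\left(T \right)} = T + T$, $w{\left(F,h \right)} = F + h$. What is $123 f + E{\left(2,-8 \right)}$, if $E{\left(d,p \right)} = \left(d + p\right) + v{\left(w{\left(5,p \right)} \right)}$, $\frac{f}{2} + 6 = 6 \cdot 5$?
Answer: $5892$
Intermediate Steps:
$f = 48$ ($f = -12 + 2 \cdot 6 \cdot 5 = -12 + 2 \cdot 30 = -12 + 60 = 48$)
$v{\left(T \right)} = 2 T$
$E{\left(d,p \right)} = 10 + d + 3 p$ ($E{\left(d,p \right)} = \left(d + p\right) + 2 \left(5 + p\right) = \left(d + p\right) + \left(10 + 2 p\right) = 10 + d + 3 p$)
$123 f + E{\left(2,-8 \right)} = 123 \cdot 48 + \left(10 + 2 + 3 \left(-8\right)\right) = 5904 + \left(10 + 2 - 24\right) = 5904 - 12 = 5892$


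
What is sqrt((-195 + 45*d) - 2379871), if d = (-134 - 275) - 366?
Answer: I*sqrt(2414941) ≈ 1554.0*I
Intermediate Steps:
d = -775 (d = -409 - 366 = -775)
sqrt((-195 + 45*d) - 2379871) = sqrt((-195 + 45*(-775)) - 2379871) = sqrt((-195 - 34875) - 2379871) = sqrt(-35070 - 2379871) = sqrt(-2414941) = I*sqrt(2414941)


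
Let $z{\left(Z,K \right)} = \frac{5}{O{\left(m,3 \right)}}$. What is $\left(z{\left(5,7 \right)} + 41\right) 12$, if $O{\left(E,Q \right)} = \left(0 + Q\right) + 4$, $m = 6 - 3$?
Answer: $\frac{3504}{7} \approx 500.57$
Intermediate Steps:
$m = 3$ ($m = 6 - 3 = 3$)
$O{\left(E,Q \right)} = 4 + Q$ ($O{\left(E,Q \right)} = Q + 4 = 4 + Q$)
$z{\left(Z,K \right)} = \frac{5}{7}$ ($z{\left(Z,K \right)} = \frac{5}{4 + 3} = \frac{5}{7}$)
$\left(z{\left(5,7 \right)} + 41\right) 12 = \left(\frac{5}{7} + 41\right) 12 = \frac{292}{7} \cdot 12 = \frac{3504}{7}$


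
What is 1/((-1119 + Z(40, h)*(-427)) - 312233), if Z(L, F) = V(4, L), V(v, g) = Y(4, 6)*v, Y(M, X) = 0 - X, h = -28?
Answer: -1/303104 ≈ -3.2992e-6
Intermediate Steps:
Y(M, X) = -X
V(v, g) = -6*v (V(v, g) = (-1*6)*v = -6*v)
Z(L, F) = -24 (Z(L, F) = -6*4 = -24)
1/((-1119 + Z(40, h)*(-427)) - 312233) = 1/((-1119 - 24*(-427)) - 312233) = 1/((-1119 + 10248) - 312233) = 1/(9129 - 312233) = 1/(-303104) = -1/303104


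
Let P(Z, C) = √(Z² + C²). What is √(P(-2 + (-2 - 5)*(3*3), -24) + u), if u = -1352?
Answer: √(-1352 + √4801) ≈ 35.815*I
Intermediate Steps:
P(Z, C) = √(C² + Z²)
√(P(-2 + (-2 - 5)*(3*3), -24) + u) = √(√((-24)² + (-2 + (-2 - 5)*(3*3))²) - 1352) = √(√(576 + (-2 - 7*9)²) - 1352) = √(√(576 + (-2 - 63)²) - 1352) = √(√(576 + (-65)²) - 1352) = √(√(576 + 4225) - 1352) = √(√4801 - 1352) = √(-1352 + √4801)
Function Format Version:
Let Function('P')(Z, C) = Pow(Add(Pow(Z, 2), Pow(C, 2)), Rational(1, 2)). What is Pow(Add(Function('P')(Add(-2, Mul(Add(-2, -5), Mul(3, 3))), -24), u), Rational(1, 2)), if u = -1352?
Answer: Pow(Add(-1352, Pow(4801, Rational(1, 2))), Rational(1, 2)) ≈ Mul(35.815, I)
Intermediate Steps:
Function('P')(Z, C) = Pow(Add(Pow(C, 2), Pow(Z, 2)), Rational(1, 2))
Pow(Add(Function('P')(Add(-2, Mul(Add(-2, -5), Mul(3, 3))), -24), u), Rational(1, 2)) = Pow(Add(Pow(Add(Pow(-24, 2), Pow(Add(-2, Mul(Add(-2, -5), Mul(3, 3))), 2)), Rational(1, 2)), -1352), Rational(1, 2)) = Pow(Add(Pow(Add(576, Pow(Add(-2, Mul(-7, 9)), 2)), Rational(1, 2)), -1352), Rational(1, 2)) = Pow(Add(Pow(Add(576, Pow(Add(-2, -63), 2)), Rational(1, 2)), -1352), Rational(1, 2)) = Pow(Add(Pow(Add(576, Pow(-65, 2)), Rational(1, 2)), -1352), Rational(1, 2)) = Pow(Add(Pow(Add(576, 4225), Rational(1, 2)), -1352), Rational(1, 2)) = Pow(Add(Pow(4801, Rational(1, 2)), -1352), Rational(1, 2)) = Pow(Add(-1352, Pow(4801, Rational(1, 2))), Rational(1, 2))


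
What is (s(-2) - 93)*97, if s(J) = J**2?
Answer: -8633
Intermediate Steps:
(s(-2) - 93)*97 = ((-2)**2 - 93)*97 = (4 - 93)*97 = -89*97 = -8633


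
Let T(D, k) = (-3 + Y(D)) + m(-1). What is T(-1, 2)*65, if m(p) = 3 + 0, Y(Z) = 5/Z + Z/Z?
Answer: -260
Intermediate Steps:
Y(Z) = 1 + 5/Z (Y(Z) = 5/Z + 1 = 1 + 5/Z)
m(p) = 3
T(D, k) = (5 + D)/D (T(D, k) = (-3 + (5 + D)/D) + 3 = (5 + D)/D)
T(-1, 2)*65 = ((5 - 1)/(-1))*65 = -1*4*65 = -4*65 = -260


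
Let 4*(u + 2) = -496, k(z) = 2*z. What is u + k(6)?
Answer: -114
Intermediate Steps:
u = -126 (u = -2 + (¼)*(-496) = -2 - 124 = -126)
u + k(6) = -126 + 2*6 = -126 + 12 = -114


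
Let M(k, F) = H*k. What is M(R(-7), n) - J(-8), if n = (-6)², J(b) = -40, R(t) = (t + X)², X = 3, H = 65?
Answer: 1080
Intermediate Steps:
R(t) = (3 + t)² (R(t) = (t + 3)² = (3 + t)²)
n = 36
M(k, F) = 65*k
M(R(-7), n) - J(-8) = 65*(3 - 7)² - 1*(-40) = 65*(-4)² + 40 = 65*16 + 40 = 1040 + 40 = 1080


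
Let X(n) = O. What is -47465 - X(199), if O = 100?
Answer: -47565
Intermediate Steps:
X(n) = 100
-47465 - X(199) = -47465 - 1*100 = -47465 - 100 = -47565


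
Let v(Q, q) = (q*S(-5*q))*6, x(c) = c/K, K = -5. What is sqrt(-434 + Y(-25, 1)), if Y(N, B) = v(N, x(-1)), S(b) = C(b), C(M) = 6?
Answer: I*sqrt(10670)/5 ≈ 20.659*I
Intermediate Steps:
x(c) = -c/5 (x(c) = c/(-5) = c*(-1/5) = -c/5)
S(b) = 6
v(Q, q) = 36*q (v(Q, q) = (q*6)*6 = (6*q)*6 = 36*q)
Y(N, B) = 36/5 (Y(N, B) = 36*(-1/5*(-1)) = 36*(1/5) = 36/5)
sqrt(-434 + Y(-25, 1)) = sqrt(-434 + 36/5) = sqrt(-2134/5) = I*sqrt(10670)/5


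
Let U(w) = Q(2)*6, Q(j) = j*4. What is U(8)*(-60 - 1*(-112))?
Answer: 2496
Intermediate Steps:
Q(j) = 4*j
U(w) = 48 (U(w) = (4*2)*6 = 8*6 = 48)
U(8)*(-60 - 1*(-112)) = 48*(-60 - 1*(-112)) = 48*(-60 + 112) = 48*52 = 2496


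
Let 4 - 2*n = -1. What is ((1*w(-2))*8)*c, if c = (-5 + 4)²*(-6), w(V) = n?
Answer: -120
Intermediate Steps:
n = 5/2 (n = 2 - ½*(-1) = 2 + ½ = 5/2 ≈ 2.5000)
w(V) = 5/2
c = -6 (c = (-1)²*(-6) = 1*(-6) = -6)
((1*w(-2))*8)*c = ((1*(5/2))*8)*(-6) = ((5/2)*8)*(-6) = 20*(-6) = -120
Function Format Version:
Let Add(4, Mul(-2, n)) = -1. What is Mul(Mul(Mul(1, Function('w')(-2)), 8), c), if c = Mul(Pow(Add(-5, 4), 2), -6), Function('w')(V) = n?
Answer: -120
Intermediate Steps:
n = Rational(5, 2) (n = Add(2, Mul(Rational(-1, 2), -1)) = Add(2, Rational(1, 2)) = Rational(5, 2) ≈ 2.5000)
Function('w')(V) = Rational(5, 2)
c = -6 (c = Mul(Pow(-1, 2), -6) = Mul(1, -6) = -6)
Mul(Mul(Mul(1, Function('w')(-2)), 8), c) = Mul(Mul(Mul(1, Rational(5, 2)), 8), -6) = Mul(Mul(Rational(5, 2), 8), -6) = Mul(20, -6) = -120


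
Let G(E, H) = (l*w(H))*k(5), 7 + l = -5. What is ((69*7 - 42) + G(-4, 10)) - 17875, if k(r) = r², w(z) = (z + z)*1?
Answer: -23434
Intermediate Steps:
l = -12 (l = -7 - 5 = -12)
w(z) = 2*z (w(z) = (2*z)*1 = 2*z)
G(E, H) = -600*H (G(E, H) = -24*H*5² = -24*H*25 = -600*H)
((69*7 - 42) + G(-4, 10)) - 17875 = ((69*7 - 42) - 600*10) - 17875 = ((483 - 42) - 6000) - 17875 = (441 - 6000) - 17875 = -5559 - 17875 = -23434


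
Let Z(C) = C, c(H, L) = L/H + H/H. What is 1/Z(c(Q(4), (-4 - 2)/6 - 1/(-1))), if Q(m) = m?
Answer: 1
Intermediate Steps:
c(H, L) = 1 + L/H (c(H, L) = L/H + 1 = 1 + L/H)
1/Z(c(Q(4), (-4 - 2)/6 - 1/(-1))) = 1/((4 + ((-4 - 2)/6 - 1/(-1)))/4) = 1/((4 + (-6*⅙ - 1*(-1)))/4) = 1/((4 + (-1 + 1))/4) = 1/((4 + 0)/4) = 1/((¼)*4) = 1/1 = 1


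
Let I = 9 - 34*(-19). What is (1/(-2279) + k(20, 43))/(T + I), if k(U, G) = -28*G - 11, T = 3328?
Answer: -2768986/9077257 ≈ -0.30505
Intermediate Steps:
I = 655 (I = 9 + 646 = 655)
k(U, G) = -11 - 28*G
(1/(-2279) + k(20, 43))/(T + I) = (1/(-2279) + (-11 - 28*43))/(3328 + 655) = (-1/2279 + (-11 - 1204))/3983 = (-1/2279 - 1215)*(1/3983) = -2768986/2279*1/3983 = -2768986/9077257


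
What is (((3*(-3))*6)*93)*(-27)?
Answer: 135594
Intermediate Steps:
(((3*(-3))*6)*93)*(-27) = (-9*6*93)*(-27) = -54*93*(-27) = -5022*(-27) = 135594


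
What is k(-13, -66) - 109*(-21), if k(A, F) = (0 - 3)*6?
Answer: 2271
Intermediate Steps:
k(A, F) = -18 (k(A, F) = -3*6 = -18)
k(-13, -66) - 109*(-21) = -18 - 109*(-21) = -18 + 2289 = 2271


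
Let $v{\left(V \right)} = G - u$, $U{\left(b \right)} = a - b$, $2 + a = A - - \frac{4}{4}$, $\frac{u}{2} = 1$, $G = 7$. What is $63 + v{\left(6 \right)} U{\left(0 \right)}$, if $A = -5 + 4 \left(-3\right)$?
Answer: $-27$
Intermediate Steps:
$A = -17$ ($A = -5 - 12 = -17$)
$u = 2$ ($u = 2 \cdot 1 = 2$)
$a = -18$ ($a = -2 - \left(17 - \frac{4}{4}\right) = -2 - \left(17 - 1\right) = -2 - 16 = -18$)
$U{\left(b \right)} = -18 - b$
$v{\left(V \right)} = 5$ ($v{\left(V \right)} = 7 - 2 = 5$)
$63 + v{\left(6 \right)} U{\left(0 \right)} = 63 + 5 \left(-18 - 0\right) = 63 + 5 \left(-18 + 0\right) = 63 + 5 \left(-18\right) = 63 - 90 = -27$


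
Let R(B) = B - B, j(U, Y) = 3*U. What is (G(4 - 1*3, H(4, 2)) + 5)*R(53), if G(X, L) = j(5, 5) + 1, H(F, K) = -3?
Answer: 0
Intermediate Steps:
G(X, L) = 16 (G(X, L) = 3*5 + 1 = 15 + 1 = 16)
R(B) = 0
(G(4 - 1*3, H(4, 2)) + 5)*R(53) = (16 + 5)*0 = 21*0 = 0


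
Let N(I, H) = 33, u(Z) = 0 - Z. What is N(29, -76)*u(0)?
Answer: 0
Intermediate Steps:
u(Z) = -Z
N(29, -76)*u(0) = 33*(-1*0) = 33*0 = 0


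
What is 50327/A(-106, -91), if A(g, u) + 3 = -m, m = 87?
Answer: -50327/90 ≈ -559.19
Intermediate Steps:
A(g, u) = -90 (A(g, u) = -3 - 1*87 = -3 - 87 = -90)
50327/A(-106, -91) = 50327/(-90) = 50327*(-1/90) = -50327/90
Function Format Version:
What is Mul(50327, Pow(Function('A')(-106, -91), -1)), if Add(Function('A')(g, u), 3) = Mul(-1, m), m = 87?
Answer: Rational(-50327, 90) ≈ -559.19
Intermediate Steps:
Function('A')(g, u) = -90 (Function('A')(g, u) = Add(-3, Mul(-1, 87)) = Add(-3, -87) = -90)
Mul(50327, Pow(Function('A')(-106, -91), -1)) = Mul(50327, Pow(-90, -1)) = Mul(50327, Rational(-1, 90)) = Rational(-50327, 90)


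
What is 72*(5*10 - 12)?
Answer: 2736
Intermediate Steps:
72*(5*10 - 12) = 72*(50 - 12) = 72*38 = 2736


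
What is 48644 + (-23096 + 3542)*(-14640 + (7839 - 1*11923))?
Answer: 366177740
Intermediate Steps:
48644 + (-23096 + 3542)*(-14640 + (7839 - 1*11923)) = 48644 - 19554*(-14640 + (7839 - 11923)) = 48644 - 19554*(-14640 - 4084) = 48644 - 19554*(-18724) = 48644 + 366129096 = 366177740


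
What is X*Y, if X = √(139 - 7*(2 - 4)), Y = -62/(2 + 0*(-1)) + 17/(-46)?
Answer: -4329*√17/46 ≈ -388.02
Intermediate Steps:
Y = -1443/46 (Y = -62/(2 + 0) + 17*(-1/46) = -62/2 - 17/46 = -62*½ - 17/46 = -31 - 17/46 = -1443/46 ≈ -31.370)
X = 3*√17 (X = √(139 - 7*(-2)) = √(139 + 14) = √153 = 3*√17 ≈ 12.369)
X*Y = (3*√17)*(-1443/46) = -4329*√17/46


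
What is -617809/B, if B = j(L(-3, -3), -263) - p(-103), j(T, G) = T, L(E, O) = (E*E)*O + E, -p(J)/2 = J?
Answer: 617809/236 ≈ 2617.8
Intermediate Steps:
p(J) = -2*J
L(E, O) = E + O*E² (L(E, O) = E²*O + E = O*E² + E = E + O*E²)
B = -236 (B = -3*(1 - 3*(-3)) - (-2)*(-103) = -3*(1 + 9) - 1*206 = -3*10 - 206 = -30 - 206 = -236)
-617809/B = -617809/(-236) = -617809*(-1/236) = 617809/236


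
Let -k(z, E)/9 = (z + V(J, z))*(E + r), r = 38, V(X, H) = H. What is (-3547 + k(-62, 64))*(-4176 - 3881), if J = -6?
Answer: -888566245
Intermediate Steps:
k(z, E) = -18*z*(38 + E) (k(z, E) = -9*(z + z)*(E + 38) = -9*2*z*(38 + E) = -18*z*(38 + E))
(-3547 + k(-62, 64))*(-4176 - 3881) = (-3547 + 18*(-62)*(-38 - 1*64))*(-4176 - 3881) = (-3547 + 18*(-62)*(-38 - 64))*(-8057) = (-3547 + 18*(-62)*(-102))*(-8057) = (-3547 + 113832)*(-8057) = 110285*(-8057) = -888566245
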